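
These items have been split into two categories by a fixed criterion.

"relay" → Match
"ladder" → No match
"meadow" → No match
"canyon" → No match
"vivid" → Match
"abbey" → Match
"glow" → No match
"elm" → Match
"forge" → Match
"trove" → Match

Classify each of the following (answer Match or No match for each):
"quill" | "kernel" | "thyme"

Every 'Match' example satisfies: odd length. None of the 'No match' examples do.
"quill": length 5, fits → Match.
"kernel": length 6, fails the rule → No match.
"thyme": length 5, fits → Match.

Match, No match, Match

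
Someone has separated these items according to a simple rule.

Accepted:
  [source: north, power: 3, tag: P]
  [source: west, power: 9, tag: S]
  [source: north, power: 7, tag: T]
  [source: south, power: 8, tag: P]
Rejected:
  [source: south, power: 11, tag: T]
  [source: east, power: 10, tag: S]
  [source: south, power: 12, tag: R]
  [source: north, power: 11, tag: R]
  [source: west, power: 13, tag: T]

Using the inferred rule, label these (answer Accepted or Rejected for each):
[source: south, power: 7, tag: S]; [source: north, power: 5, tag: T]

Accepted, Accepted

The rule appears to be: power ≤ 9.
[source: south, power: 7, tag: S]: Accepted (power = 7). [source: north, power: 5, tag: T]: Accepted (power = 5).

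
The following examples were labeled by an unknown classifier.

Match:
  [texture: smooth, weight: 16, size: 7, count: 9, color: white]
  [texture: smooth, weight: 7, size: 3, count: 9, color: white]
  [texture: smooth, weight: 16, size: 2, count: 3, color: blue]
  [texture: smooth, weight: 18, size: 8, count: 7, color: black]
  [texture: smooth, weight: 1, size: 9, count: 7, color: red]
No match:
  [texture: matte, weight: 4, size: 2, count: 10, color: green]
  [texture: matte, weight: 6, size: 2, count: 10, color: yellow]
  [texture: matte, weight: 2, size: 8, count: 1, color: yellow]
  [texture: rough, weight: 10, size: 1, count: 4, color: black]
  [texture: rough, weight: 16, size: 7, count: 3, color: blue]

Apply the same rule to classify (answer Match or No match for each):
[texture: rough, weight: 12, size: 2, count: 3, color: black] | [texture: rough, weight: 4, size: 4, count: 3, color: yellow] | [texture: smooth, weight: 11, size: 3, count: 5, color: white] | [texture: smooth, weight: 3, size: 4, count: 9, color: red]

No match, No match, Match, Match

Every 'Match' example satisfies: texture is smooth. None of the 'No match' examples do.
[texture: rough, weight: 12, size: 2, count: 3, color: black]: texture is rough, doesn't match → No match. [texture: rough, weight: 4, size: 4, count: 3, color: yellow]: texture is rough, doesn't match → No match. [texture: smooth, weight: 11, size: 3, count: 5, color: white]: texture is smooth, has this property → Match. [texture: smooth, weight: 3, size: 4, count: 9, color: red]: texture is smooth, has this property → Match.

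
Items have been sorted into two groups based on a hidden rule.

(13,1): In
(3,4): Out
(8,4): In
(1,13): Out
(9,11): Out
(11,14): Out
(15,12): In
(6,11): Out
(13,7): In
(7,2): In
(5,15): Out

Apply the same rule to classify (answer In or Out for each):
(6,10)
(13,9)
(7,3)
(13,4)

Out, In, In, In

The common property of the 'In' items is: first > second. No 'Out' item has it.
(6,10) → 6 < 10 → Out. (13,9) → 13 > 9 → In. (7,3) → 7 > 3 → In. (13,4) → 13 > 4 → In.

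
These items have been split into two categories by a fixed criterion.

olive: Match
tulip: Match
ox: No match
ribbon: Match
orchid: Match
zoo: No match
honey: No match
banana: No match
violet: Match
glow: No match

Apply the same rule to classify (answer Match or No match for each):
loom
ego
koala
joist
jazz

No match, No match, No match, Match, No match

One predicate separates the groups cleanly: contains 'i'.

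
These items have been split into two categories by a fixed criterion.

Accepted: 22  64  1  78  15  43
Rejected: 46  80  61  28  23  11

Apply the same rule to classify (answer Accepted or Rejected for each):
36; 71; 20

Accepted, Accepted, Rejected

The rule appears to be: ≡ 1 (mod 7).
36 → 36 mod 7 = 1 → Accepted.
71 → 71 mod 7 = 1 → Accepted.
20 → 20 mod 7 = 6 → Rejected.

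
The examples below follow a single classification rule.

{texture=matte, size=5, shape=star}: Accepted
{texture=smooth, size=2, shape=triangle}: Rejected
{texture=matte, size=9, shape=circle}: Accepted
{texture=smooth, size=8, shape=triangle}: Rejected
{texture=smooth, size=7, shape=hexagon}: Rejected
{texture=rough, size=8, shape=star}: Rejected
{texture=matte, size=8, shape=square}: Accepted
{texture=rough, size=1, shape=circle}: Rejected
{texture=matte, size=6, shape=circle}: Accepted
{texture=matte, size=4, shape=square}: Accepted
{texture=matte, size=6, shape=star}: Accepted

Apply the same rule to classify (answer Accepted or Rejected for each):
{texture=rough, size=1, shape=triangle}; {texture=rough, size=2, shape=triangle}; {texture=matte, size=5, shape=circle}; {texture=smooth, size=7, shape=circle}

Rejected, Rejected, Accepted, Rejected

Every 'Accepted' example satisfies: texture is matte. None of the 'Rejected' examples do.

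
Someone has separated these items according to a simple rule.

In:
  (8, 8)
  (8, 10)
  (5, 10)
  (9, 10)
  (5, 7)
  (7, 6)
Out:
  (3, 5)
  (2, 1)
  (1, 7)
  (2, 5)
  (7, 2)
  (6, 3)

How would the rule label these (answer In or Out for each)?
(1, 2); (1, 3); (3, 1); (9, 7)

Out, Out, Out, In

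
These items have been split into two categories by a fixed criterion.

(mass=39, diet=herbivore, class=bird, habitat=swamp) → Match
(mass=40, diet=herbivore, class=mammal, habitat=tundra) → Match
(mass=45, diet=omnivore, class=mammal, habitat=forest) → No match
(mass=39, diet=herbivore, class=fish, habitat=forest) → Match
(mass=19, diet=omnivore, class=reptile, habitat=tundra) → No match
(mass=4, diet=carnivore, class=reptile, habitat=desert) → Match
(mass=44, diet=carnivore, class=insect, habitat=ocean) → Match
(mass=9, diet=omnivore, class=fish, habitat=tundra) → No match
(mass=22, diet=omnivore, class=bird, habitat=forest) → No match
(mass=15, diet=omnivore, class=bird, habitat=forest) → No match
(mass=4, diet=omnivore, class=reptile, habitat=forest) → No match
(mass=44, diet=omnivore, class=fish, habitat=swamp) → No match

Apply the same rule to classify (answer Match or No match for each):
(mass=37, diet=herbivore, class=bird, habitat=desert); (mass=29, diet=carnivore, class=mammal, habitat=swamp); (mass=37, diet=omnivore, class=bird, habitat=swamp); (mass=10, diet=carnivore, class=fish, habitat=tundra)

Match, Match, No match, Match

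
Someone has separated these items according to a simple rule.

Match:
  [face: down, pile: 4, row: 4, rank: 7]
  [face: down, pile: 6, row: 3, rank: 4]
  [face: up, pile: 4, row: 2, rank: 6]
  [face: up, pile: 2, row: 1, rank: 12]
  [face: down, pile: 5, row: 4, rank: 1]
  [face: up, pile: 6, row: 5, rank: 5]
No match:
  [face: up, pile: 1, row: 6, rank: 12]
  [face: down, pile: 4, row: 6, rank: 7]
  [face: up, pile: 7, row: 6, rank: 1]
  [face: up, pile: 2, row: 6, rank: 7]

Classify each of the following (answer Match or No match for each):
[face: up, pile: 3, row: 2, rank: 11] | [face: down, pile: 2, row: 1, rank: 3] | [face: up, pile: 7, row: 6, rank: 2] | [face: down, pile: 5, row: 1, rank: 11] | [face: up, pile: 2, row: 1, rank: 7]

Match, Match, No match, Match, Match

The distinguishing property — row ≤ 5 — holds for all the 'Match' cases and none of the 'No match' cases.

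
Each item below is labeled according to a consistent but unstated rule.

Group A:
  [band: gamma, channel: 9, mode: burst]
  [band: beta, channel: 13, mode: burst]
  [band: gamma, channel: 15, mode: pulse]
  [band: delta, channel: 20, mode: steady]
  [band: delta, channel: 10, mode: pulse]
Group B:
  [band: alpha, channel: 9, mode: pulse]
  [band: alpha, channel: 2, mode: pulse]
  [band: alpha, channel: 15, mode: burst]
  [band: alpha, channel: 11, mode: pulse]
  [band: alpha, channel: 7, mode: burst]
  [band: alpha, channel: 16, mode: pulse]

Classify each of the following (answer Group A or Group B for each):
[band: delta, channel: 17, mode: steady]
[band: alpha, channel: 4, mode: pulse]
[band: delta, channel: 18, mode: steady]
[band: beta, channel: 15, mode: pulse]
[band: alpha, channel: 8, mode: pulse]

The rule appears to be: band is not alpha.
[band: delta, channel: 17, mode: steady]: Group A (band is delta).
[band: alpha, channel: 4, mode: pulse]: Group B (band is alpha).
[band: delta, channel: 18, mode: steady]: Group A (band is delta).
[band: beta, channel: 15, mode: pulse]: Group A (band is beta).
[band: alpha, channel: 8, mode: pulse]: Group B (band is alpha).

Group A, Group B, Group A, Group A, Group B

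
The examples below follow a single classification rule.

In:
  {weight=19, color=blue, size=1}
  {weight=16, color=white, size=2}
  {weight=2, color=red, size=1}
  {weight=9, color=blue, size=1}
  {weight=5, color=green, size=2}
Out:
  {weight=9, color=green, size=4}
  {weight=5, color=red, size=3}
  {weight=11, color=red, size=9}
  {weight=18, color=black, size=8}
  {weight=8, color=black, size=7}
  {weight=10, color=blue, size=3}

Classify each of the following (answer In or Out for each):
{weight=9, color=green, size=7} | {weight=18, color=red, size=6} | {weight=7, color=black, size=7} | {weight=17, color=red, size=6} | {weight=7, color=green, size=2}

The rule appears to be: size ≤ 2.
{weight=9, color=green, size=7}: Out (size = 7). {weight=18, color=red, size=6}: Out (size = 6). {weight=7, color=black, size=7}: Out (size = 7). {weight=17, color=red, size=6}: Out (size = 6). {weight=7, color=green, size=2}: In (size = 2).

Out, Out, Out, Out, In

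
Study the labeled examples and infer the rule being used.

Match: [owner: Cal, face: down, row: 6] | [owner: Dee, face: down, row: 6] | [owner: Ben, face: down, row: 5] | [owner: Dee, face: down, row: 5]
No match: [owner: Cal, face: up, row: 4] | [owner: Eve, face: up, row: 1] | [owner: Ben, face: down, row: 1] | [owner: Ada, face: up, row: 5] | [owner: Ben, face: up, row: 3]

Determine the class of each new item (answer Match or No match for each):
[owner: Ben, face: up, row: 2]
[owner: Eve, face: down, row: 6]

The pattern is that an item is 'Match' exactly when: face is down AND row ≥ 3.

No match, Match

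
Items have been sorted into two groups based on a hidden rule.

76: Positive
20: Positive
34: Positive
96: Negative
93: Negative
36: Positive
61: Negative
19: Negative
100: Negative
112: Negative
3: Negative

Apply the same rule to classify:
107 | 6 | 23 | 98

Negative, Positive, Negative, Negative

The simplest hypothesis consistent with all the labels is: even AND at most 76.
107 → 107 is odd, 107 > 76 → Negative.
6 → 6 is even, 6 ≤ 76 → Positive.
23 → 23 is odd, 23 ≤ 76 → Negative.
98 → 98 is even, 98 > 76 → Negative.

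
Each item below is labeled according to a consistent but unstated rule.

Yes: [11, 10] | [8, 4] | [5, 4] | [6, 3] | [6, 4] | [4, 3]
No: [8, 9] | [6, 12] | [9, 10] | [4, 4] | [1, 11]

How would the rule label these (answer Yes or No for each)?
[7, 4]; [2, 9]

Rule: first > second. This holds for each 'Yes' example and fails for each 'No' one.

Yes, No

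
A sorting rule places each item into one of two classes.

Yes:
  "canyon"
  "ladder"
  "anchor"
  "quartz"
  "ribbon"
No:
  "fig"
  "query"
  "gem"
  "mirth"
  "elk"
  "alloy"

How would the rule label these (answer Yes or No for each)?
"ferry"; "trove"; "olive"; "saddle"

No, No, No, Yes

The rule appears to be: even length.
No: "ferry", since length 5.
No: "trove", since length 5.
No: "olive", since length 5.
Yes: "saddle", since length 6.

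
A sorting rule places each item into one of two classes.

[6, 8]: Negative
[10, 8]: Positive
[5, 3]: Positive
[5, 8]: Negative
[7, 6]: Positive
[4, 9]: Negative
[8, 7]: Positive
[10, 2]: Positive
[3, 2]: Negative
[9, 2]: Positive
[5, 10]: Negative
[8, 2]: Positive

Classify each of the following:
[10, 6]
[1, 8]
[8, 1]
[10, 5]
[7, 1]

Positive, Negative, Positive, Positive, Positive

The distinguishing property — first > second AND sum ≥ 8 — holds for all the 'Positive' cases and none of the 'Negative' cases.
[10, 6] — 10 > 6, 10+6 = 16, hence Positive. [1, 8] — 1 < 8, 1+8 = 9, hence Negative. [8, 1] — 8 > 1, 8+1 = 9, hence Positive. [10, 5] — 10 > 5, 10+5 = 15, hence Positive. [7, 1] — 7 > 1, 7+1 = 8, hence Positive.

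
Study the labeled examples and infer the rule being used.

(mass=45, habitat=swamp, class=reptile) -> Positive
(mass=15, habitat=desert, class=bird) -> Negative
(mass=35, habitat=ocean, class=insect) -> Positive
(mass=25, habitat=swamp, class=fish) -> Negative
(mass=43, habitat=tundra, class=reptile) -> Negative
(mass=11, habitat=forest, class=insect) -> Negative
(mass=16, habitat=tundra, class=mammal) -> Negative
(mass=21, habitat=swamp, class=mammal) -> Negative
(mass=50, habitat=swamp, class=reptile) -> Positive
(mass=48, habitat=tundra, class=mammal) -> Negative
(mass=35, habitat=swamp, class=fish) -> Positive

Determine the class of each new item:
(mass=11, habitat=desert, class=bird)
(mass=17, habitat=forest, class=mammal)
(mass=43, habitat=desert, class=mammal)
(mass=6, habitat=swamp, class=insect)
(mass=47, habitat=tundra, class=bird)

The pattern is that an item is 'Positive' exactly when: habitat is not tundra AND mass ≥ 35.

Negative, Negative, Positive, Negative, Negative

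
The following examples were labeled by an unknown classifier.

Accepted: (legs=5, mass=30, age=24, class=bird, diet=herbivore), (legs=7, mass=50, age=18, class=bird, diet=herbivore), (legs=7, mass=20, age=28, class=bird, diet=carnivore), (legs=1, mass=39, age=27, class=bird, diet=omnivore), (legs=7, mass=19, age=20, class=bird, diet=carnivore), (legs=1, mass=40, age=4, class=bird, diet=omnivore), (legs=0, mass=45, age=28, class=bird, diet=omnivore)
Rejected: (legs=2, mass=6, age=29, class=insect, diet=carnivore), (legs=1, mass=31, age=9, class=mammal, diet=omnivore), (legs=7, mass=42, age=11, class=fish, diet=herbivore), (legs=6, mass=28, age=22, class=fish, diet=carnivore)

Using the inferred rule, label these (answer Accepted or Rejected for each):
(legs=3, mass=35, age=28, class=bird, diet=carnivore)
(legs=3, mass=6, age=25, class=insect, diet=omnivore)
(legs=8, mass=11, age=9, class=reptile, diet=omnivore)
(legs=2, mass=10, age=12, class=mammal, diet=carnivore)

Comparing the two groups points to one rule — class is bird.

Accepted, Rejected, Rejected, Rejected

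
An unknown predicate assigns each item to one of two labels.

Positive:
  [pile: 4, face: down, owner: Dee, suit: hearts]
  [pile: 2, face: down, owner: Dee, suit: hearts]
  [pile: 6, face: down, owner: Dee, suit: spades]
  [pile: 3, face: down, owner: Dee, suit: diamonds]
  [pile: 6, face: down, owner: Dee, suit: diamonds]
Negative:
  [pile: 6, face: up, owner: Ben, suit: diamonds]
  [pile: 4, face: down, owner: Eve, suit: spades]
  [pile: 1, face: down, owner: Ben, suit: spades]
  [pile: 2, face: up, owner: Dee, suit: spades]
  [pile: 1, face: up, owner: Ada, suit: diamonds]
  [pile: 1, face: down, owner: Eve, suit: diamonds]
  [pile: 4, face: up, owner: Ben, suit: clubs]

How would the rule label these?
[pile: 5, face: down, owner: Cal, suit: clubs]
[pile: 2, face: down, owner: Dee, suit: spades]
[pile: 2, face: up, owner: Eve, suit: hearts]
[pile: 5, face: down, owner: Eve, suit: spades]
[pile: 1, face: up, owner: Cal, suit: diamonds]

The classifier is using: owner is Dee AND face is down.
Negative: [pile: 5, face: down, owner: Cal, suit: clubs], since owner is Cal, face is down.
Positive: [pile: 2, face: down, owner: Dee, suit: spades], since owner is Dee, face is down.
Negative: [pile: 2, face: up, owner: Eve, suit: hearts], since owner is Eve, face is up.
Negative: [pile: 5, face: down, owner: Eve, suit: spades], since owner is Eve, face is down.
Negative: [pile: 1, face: up, owner: Cal, suit: diamonds], since owner is Cal, face is up.

Negative, Positive, Negative, Negative, Negative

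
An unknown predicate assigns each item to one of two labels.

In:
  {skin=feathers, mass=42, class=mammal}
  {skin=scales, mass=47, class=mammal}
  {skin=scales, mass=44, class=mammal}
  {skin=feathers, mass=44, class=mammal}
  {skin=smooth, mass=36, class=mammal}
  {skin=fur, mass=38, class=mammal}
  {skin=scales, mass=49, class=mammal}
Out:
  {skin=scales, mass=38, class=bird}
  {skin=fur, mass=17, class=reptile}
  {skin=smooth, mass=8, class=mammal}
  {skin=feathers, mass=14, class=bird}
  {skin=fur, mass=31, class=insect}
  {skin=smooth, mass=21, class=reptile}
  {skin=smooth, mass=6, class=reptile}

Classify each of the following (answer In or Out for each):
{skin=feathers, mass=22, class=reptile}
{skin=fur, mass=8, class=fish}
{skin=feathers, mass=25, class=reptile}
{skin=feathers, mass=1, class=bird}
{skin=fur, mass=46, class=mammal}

Out, Out, Out, Out, In

The simplest hypothesis consistent with all the labels is: class is mammal AND mass ≥ 14.
{skin=feathers, mass=22, class=reptile} — class is reptile, mass = 22, hence Out.
{skin=fur, mass=8, class=fish} — class is fish, mass = 8, hence Out.
{skin=feathers, mass=25, class=reptile} — class is reptile, mass = 25, hence Out.
{skin=feathers, mass=1, class=bird} — class is bird, mass = 1, hence Out.
{skin=fur, mass=46, class=mammal} — class is mammal, mass = 46, hence In.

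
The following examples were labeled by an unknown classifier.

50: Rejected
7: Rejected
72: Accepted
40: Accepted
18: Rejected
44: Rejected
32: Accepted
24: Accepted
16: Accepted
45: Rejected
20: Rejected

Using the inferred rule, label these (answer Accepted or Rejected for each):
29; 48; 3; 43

Rejected, Accepted, Rejected, Rejected

Comparing the two groups points to one rule — multiple of 8.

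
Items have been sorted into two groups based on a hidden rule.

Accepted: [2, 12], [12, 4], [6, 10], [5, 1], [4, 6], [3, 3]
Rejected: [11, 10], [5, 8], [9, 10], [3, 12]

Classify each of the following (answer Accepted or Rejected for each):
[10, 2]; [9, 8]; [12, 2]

Accepted, Rejected, Accepted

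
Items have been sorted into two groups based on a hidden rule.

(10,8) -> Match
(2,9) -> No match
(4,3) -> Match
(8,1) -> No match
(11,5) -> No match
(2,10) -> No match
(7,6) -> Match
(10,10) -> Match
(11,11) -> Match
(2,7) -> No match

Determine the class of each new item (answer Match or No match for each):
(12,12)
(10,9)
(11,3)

One predicate separates the groups cleanly: |first − second| ≤ 2.
(12,12): |12−12| = 0, has this property → Match.
(10,9): |10−9| = 1, has this property → Match.
(11,3): |11−3| = 8, does not pass → No match.

Match, Match, No match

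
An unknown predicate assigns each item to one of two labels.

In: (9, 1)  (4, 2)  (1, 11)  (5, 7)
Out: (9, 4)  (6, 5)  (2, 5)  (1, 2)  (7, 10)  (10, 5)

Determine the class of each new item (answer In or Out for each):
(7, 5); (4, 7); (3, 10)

In, Out, Out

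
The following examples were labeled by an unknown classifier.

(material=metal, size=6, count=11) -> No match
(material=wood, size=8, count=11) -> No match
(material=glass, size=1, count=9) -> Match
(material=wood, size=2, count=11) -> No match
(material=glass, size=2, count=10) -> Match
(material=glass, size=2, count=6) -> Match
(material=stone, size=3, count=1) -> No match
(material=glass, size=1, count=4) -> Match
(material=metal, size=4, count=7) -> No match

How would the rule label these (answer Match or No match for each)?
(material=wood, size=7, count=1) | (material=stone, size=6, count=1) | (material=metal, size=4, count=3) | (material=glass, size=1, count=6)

The rule appears to be: material is glass.
(material=wood, size=7, count=1): material is wood — fails this test, so No match.
(material=stone, size=6, count=1): material is stone — fails this test, so No match.
(material=metal, size=4, count=3): material is metal — fails this test, so No match.
(material=glass, size=1, count=6): material is glass — has this property, so Match.

No match, No match, No match, Match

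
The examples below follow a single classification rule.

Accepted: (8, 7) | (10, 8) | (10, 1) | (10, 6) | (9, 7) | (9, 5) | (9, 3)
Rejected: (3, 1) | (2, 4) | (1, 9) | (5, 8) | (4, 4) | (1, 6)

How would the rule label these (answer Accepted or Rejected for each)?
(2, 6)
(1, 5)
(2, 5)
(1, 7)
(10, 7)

Rejected, Rejected, Rejected, Rejected, Accepted

One predicate separates the groups cleanly: first ≥ 6.
(2, 6): first 2, does not fit → Rejected. (1, 5): first 1, does not fit → Rejected. (2, 5): first 2, does not fit → Rejected. (1, 7): first 1, does not fit → Rejected. (10, 7): first 10, passes → Accepted.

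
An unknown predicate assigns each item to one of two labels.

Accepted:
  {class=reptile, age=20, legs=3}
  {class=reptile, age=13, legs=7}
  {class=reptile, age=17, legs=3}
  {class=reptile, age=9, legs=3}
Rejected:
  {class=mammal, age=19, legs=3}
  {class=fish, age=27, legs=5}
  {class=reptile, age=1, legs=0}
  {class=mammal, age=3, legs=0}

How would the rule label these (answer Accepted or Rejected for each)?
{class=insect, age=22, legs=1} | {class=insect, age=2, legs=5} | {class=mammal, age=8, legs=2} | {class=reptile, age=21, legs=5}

One predicate separates the groups cleanly: class is reptile AND age ≥ 3.
{class=insect, age=22, legs=1}: Rejected (class is insect, age = 22). {class=insect, age=2, legs=5}: Rejected (class is insect, age = 2). {class=mammal, age=8, legs=2}: Rejected (class is mammal, age = 8). {class=reptile, age=21, legs=5}: Accepted (class is reptile, age = 21).

Rejected, Rejected, Rejected, Accepted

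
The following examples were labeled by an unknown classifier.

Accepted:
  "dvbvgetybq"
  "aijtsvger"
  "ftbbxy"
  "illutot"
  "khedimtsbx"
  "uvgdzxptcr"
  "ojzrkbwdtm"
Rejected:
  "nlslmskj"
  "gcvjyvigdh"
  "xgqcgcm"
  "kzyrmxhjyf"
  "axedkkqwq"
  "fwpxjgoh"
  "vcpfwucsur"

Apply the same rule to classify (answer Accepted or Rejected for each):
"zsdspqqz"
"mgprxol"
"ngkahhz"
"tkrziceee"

Rejected, Rejected, Rejected, Accepted

All 'Accepted' examples share one property — contains 't' — and every 'Rejected' example lacks it.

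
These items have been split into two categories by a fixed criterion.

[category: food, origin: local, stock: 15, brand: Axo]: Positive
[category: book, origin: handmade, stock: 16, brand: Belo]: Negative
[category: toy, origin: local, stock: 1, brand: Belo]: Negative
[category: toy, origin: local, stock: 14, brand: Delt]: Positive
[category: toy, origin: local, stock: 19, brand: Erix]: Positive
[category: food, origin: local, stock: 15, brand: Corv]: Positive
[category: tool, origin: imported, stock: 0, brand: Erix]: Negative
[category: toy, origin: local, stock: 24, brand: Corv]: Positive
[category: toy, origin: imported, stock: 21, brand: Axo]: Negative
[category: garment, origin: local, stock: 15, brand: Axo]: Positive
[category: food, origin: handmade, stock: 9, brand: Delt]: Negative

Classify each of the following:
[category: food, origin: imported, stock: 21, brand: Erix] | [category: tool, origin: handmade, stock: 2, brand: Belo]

Negative, Negative

Every 'Positive' example satisfies: origin is local AND stock ≥ 9. None of the 'Negative' examples do.
[category: food, origin: imported, stock: 21, brand: Erix]: origin is imported, stock = 21 — doesn't qualify, so Negative. [category: tool, origin: handmade, stock: 2, brand: Belo]: origin is handmade, stock = 2 — doesn't qualify, so Negative.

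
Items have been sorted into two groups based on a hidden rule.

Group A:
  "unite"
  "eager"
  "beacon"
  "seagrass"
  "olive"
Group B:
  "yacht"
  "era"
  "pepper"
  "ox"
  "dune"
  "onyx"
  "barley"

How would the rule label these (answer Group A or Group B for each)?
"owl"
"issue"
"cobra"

Group B, Group A, Group B

The distinguishing property — has ≥ 3 vowels — holds for all the 'Group A' cases and none of the 'Group B' cases.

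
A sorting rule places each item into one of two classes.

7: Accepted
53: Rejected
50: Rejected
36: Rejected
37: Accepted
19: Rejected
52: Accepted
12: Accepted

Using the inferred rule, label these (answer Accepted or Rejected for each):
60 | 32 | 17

Rejected, Accepted, Accepted

Looking at the examples, the only property every 'Accepted' case has and every 'Rejected' case lacks is: ≡ 2 (mod 5).
60: 60 mod 5 = 0 — fails the rule, so Rejected. 32: 32 mod 5 = 2 — qualifies, so Accepted. 17: 17 mod 5 = 2 — qualifies, so Accepted.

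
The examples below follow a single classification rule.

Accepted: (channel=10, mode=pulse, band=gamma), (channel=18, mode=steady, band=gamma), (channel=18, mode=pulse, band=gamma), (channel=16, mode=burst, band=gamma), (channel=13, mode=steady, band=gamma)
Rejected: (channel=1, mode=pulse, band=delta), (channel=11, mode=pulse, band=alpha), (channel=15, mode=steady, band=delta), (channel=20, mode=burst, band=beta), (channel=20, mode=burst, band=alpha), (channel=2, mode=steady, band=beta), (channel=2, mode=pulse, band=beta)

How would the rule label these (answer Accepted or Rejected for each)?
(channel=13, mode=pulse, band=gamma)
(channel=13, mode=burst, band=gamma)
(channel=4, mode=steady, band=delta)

Accepted, Accepted, Rejected

'Accepted' ⟺ band is gamma.
(channel=13, mode=pulse, band=gamma): Accepted (band is gamma).
(channel=13, mode=burst, band=gamma): Accepted (band is gamma).
(channel=4, mode=steady, band=delta): Rejected (band is delta).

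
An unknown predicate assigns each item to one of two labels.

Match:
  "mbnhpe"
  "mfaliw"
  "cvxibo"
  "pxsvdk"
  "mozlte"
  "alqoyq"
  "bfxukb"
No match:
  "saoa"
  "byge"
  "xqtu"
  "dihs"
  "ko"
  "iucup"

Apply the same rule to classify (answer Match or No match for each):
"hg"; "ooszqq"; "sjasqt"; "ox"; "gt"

The pattern is that an item is 'Match' exactly when: length 6.
"hg": length 2, does not fit → No match. "ooszqq": length 6, passes → Match. "sjasqt": length 6, passes → Match. "ox": length 2, does not fit → No match. "gt": length 2, does not fit → No match.

No match, Match, Match, No match, No match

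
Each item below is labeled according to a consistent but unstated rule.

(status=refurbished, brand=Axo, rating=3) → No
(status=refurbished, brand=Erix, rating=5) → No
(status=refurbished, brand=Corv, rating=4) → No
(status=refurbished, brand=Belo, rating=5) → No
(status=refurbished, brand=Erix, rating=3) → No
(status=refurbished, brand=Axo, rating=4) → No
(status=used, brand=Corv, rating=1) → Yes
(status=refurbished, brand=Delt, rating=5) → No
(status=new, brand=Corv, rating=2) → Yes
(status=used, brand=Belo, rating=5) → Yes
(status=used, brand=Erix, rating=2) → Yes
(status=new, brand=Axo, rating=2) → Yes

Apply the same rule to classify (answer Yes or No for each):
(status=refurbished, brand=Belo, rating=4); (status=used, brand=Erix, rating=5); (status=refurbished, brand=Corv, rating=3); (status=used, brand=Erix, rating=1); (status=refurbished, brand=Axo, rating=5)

The pattern is that an item is 'Yes' exactly when: status is not refurbished.
(status=refurbished, brand=Belo, rating=4): status is refurbished, does not fit → No. (status=used, brand=Erix, rating=5): status is used, checks out → Yes. (status=refurbished, brand=Corv, rating=3): status is refurbished, does not fit → No. (status=used, brand=Erix, rating=1): status is used, checks out → Yes. (status=refurbished, brand=Axo, rating=5): status is refurbished, does not fit → No.

No, Yes, No, Yes, No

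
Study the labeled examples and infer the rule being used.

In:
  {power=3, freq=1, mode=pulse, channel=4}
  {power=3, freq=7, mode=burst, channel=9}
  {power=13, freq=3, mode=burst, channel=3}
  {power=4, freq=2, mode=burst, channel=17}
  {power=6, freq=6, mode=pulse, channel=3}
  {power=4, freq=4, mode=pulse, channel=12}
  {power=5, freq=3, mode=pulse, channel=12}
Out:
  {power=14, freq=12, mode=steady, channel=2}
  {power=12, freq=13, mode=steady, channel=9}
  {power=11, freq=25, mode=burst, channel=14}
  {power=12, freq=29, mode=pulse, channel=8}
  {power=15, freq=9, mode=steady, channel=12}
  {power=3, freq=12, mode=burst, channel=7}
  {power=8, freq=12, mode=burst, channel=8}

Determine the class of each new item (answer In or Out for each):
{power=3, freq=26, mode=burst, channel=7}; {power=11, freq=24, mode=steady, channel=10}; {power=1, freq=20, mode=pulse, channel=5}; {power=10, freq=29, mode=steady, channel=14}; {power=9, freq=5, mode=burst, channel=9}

Out, Out, Out, Out, In

'In' ⟺ freq ≤ 7.
Out: {power=3, freq=26, mode=burst, channel=7}, since freq = 26. Out: {power=11, freq=24, mode=steady, channel=10}, since freq = 24. Out: {power=1, freq=20, mode=pulse, channel=5}, since freq = 20. Out: {power=10, freq=29, mode=steady, channel=14}, since freq = 29. In: {power=9, freq=5, mode=burst, channel=9}, since freq = 5.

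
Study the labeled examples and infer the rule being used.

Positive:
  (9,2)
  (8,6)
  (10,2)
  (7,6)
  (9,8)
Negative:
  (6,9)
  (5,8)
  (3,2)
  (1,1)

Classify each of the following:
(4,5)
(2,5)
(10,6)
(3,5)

Negative, Negative, Positive, Negative

The pattern is that an item is 'Positive' exactly when: first ≥ 7.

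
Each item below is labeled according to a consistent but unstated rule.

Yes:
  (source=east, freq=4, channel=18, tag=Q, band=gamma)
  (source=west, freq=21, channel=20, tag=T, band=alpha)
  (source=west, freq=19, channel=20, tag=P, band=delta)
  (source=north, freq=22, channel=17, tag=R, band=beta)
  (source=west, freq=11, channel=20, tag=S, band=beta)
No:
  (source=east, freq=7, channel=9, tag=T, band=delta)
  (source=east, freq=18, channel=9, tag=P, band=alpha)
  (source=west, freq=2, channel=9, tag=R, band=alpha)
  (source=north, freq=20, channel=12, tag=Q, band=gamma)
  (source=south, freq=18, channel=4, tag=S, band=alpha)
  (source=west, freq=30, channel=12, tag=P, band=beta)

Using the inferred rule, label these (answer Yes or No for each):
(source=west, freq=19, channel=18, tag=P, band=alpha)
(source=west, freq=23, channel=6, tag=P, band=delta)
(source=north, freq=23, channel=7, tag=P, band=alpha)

Every 'Yes' example satisfies: channel ≥ 17. None of the 'No' examples do.
Yes: (source=west, freq=19, channel=18, tag=P, band=alpha), since channel = 18.
No: (source=west, freq=23, channel=6, tag=P, band=delta), since channel = 6.
No: (source=north, freq=23, channel=7, tag=P, band=alpha), since channel = 7.

Yes, No, No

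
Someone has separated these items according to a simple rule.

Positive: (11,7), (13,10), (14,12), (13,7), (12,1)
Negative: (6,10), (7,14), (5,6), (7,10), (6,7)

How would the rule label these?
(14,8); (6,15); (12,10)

All 'Positive' examples share one property — first > second — and every 'Negative' example lacks it.
(14,8): 14 > 8 — has this property, so Positive.
(6,15): 6 < 15 — doesn't qualify, so Negative.
(12,10): 12 > 10 — has this property, so Positive.

Positive, Negative, Positive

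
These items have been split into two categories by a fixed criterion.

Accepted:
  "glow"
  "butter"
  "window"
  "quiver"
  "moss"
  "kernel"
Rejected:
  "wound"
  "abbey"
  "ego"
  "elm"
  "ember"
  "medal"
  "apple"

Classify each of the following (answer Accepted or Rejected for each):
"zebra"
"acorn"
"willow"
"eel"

Rejected, Rejected, Accepted, Rejected

The distinguishing property — even length — holds for all the 'Accepted' cases and none of the 'Rejected' cases.
"zebra": length 5, fails this test → Rejected. "acorn": length 5, fails this test → Rejected. "willow": length 6, qualifies → Accepted. "eel": length 3, fails this test → Rejected.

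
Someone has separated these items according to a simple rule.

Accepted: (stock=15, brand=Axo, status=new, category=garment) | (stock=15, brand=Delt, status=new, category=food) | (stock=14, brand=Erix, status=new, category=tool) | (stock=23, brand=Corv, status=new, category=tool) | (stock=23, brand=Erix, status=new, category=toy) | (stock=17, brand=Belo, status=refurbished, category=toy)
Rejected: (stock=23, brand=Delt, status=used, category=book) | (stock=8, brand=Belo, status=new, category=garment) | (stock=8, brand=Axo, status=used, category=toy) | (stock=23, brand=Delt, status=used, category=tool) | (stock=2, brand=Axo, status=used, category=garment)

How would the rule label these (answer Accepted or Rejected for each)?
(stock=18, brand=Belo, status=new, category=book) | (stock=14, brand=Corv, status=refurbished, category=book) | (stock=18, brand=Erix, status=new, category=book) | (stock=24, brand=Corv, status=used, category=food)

Accepted, Accepted, Accepted, Rejected

The classifier is using: status is not used AND stock ≥ 14.
(stock=18, brand=Belo, status=new, category=book): status is new, stock = 18, matches → Accepted. (stock=14, brand=Corv, status=refurbished, category=book): status is refurbished, stock = 14, matches → Accepted. (stock=18, brand=Erix, status=new, category=book): status is new, stock = 18, matches → Accepted. (stock=24, brand=Corv, status=used, category=food): status is used, stock = 24, does not pass → Rejected.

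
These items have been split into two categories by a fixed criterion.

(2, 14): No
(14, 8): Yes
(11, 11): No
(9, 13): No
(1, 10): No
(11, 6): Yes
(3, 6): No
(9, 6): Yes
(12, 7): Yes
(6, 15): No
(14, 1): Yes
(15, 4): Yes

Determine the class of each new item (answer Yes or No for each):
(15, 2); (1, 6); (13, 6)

Comparing the two groups points to one rule — first > second.
(15, 2): Yes (15 > 2). (1, 6): No (1 < 6). (13, 6): Yes (13 > 6).

Yes, No, Yes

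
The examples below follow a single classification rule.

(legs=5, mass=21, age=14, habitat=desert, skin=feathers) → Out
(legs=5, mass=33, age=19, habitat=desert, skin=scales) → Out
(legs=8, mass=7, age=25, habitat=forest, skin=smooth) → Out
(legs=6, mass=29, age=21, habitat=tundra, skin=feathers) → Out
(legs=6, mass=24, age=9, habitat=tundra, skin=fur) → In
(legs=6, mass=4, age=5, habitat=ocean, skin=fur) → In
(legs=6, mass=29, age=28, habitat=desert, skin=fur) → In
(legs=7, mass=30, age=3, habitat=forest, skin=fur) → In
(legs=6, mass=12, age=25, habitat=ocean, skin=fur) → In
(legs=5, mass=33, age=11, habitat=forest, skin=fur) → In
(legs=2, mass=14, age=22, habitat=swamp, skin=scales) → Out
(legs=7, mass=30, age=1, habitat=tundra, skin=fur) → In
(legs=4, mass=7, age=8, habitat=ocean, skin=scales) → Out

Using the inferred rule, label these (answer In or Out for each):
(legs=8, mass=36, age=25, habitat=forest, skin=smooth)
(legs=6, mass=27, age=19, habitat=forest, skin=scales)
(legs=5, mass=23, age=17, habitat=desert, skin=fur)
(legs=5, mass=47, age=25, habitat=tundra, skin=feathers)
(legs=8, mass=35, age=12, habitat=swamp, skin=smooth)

Out, Out, In, Out, Out

Looking at the examples, the only property every 'In' case has and every 'Out' case lacks is: skin is fur.
(legs=8, mass=36, age=25, habitat=forest, skin=smooth) → skin is smooth → Out. (legs=6, mass=27, age=19, habitat=forest, skin=scales) → skin is scales → Out. (legs=5, mass=23, age=17, habitat=desert, skin=fur) → skin is fur → In. (legs=5, mass=47, age=25, habitat=tundra, skin=feathers) → skin is feathers → Out. (legs=8, mass=35, age=12, habitat=swamp, skin=smooth) → skin is smooth → Out.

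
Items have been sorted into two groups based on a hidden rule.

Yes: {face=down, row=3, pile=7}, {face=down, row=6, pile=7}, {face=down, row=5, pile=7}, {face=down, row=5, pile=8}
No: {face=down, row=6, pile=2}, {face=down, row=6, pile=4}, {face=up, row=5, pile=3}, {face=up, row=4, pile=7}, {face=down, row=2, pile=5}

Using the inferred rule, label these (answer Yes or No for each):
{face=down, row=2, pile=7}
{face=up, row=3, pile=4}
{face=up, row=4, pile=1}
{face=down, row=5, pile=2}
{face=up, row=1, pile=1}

The classifier is using: face is down AND pile ≥ 7.
{face=down, row=2, pile=7} — face is down, pile = 7, hence Yes.
{face=up, row=3, pile=4} — face is up, pile = 4, hence No.
{face=up, row=4, pile=1} — face is up, pile = 1, hence No.
{face=down, row=5, pile=2} — face is down, pile = 2, hence No.
{face=up, row=1, pile=1} — face is up, pile = 1, hence No.

Yes, No, No, No, No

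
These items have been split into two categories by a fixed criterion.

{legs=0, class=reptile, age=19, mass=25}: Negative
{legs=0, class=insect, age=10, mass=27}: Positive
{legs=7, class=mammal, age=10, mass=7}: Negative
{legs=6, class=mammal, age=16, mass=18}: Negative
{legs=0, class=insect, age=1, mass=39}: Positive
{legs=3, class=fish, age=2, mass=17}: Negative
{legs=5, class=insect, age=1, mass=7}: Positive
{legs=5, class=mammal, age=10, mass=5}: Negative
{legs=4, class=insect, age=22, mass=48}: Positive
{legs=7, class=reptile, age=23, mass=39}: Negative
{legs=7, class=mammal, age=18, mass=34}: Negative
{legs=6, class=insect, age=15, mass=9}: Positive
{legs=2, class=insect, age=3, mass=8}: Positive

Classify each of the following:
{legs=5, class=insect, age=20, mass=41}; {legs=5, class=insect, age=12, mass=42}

A rule that fits every label: class is insect — true of each 'Positive' example, false of each 'Negative' one.

Positive, Positive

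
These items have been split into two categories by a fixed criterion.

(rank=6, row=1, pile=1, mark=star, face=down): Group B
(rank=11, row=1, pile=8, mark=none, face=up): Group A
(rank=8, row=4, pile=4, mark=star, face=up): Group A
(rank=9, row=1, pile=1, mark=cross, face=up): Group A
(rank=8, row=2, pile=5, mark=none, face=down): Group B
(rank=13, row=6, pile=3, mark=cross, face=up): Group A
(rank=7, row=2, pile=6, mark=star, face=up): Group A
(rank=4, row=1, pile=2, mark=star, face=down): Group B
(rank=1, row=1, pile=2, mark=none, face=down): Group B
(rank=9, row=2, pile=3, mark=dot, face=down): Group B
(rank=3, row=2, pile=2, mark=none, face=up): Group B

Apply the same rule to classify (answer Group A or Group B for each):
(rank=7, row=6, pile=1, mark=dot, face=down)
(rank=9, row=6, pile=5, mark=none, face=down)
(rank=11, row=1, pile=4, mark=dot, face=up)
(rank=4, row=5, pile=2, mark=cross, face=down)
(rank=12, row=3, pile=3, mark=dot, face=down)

'Group A' ⟺ face is up AND rank ≥ 4.
(rank=7, row=6, pile=1, mark=dot, face=down): face is down, rank = 7 — doesn't qualify, so Group B. (rank=9, row=6, pile=5, mark=none, face=down): face is down, rank = 9 — doesn't qualify, so Group B. (rank=11, row=1, pile=4, mark=dot, face=up): face is up, rank = 11 — has this property, so Group A. (rank=4, row=5, pile=2, mark=cross, face=down): face is down, rank = 4 — doesn't qualify, so Group B. (rank=12, row=3, pile=3, mark=dot, face=down): face is down, rank = 12 — doesn't qualify, so Group B.

Group B, Group B, Group A, Group B, Group B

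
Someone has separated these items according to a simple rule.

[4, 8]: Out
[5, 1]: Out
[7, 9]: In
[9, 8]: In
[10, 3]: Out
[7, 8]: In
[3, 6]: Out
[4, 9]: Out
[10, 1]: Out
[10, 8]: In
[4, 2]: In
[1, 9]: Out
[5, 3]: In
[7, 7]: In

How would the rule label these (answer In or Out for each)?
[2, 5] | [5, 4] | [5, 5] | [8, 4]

Out, In, In, Out

The common property of the 'In' items is: |first − second| ≤ 2. No 'Out' item has it.
[2, 5]: |2−5| = 3, fails this test → Out. [5, 4]: |5−4| = 1, satisfies this → In. [5, 5]: |5−5| = 0, satisfies this → In. [8, 4]: |8−4| = 4, fails this test → Out.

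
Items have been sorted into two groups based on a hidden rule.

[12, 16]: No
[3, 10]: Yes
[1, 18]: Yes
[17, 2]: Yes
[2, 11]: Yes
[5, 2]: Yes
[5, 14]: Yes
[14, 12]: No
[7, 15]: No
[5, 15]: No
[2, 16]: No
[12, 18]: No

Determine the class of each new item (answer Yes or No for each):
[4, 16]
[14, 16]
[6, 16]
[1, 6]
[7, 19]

No, No, No, Yes, No

The classifier is using: sum is odd.
[4, 16]: 4+16 = 20, fails the rule → No. [14, 16]: 14+16 = 30, fails the rule → No. [6, 16]: 6+16 = 22, fails the rule → No. [1, 6]: 1+6 = 7, fits → Yes. [7, 19]: 7+19 = 26, fails the rule → No.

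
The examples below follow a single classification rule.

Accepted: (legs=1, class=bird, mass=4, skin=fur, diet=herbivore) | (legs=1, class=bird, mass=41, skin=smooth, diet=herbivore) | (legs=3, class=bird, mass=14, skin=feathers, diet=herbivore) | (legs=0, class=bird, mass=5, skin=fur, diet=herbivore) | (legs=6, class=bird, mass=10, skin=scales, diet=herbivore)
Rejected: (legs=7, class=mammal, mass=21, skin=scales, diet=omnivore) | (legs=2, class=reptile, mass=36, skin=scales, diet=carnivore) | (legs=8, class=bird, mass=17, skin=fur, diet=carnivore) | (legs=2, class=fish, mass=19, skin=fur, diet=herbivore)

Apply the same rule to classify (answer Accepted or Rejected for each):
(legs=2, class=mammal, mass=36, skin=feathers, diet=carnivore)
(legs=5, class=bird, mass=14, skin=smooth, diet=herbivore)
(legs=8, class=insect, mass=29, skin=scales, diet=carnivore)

A rule that fits every label: class is bird AND diet is herbivore — true of each 'Accepted' example, false of each 'Rejected' one.
(legs=2, class=mammal, mass=36, skin=feathers, diet=carnivore): class is mammal, diet is carnivore, doesn't qualify → Rejected. (legs=5, class=bird, mass=14, skin=smooth, diet=herbivore): class is bird, diet is herbivore, checks out → Accepted. (legs=8, class=insect, mass=29, skin=scales, diet=carnivore): class is insect, diet is carnivore, doesn't qualify → Rejected.

Rejected, Accepted, Rejected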